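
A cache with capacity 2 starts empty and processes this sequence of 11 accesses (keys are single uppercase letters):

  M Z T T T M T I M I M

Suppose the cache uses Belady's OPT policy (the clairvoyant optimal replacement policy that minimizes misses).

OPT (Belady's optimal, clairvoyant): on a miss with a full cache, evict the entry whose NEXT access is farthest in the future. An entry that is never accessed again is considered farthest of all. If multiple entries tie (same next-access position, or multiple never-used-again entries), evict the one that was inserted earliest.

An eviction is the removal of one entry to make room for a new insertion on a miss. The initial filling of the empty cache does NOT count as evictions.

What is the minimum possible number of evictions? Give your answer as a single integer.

Answer: 2

Derivation:
OPT (Belady) simulation (capacity=2):
  1. access M: MISS. Cache: [M]
  2. access Z: MISS. Cache: [M Z]
  3. access T: MISS, evict Z (next use: never). Cache: [M T]
  4. access T: HIT. Next use of T: step 5. Cache: [M T]
  5. access T: HIT. Next use of T: step 7. Cache: [M T]
  6. access M: HIT. Next use of M: step 9. Cache: [M T]
  7. access T: HIT. Next use of T: never. Cache: [M T]
  8. access I: MISS, evict T (next use: never). Cache: [M I]
  9. access M: HIT. Next use of M: step 11. Cache: [M I]
  10. access I: HIT. Next use of I: never. Cache: [M I]
  11. access M: HIT. Next use of M: never. Cache: [M I]
Total: 7 hits, 4 misses, 2 evictions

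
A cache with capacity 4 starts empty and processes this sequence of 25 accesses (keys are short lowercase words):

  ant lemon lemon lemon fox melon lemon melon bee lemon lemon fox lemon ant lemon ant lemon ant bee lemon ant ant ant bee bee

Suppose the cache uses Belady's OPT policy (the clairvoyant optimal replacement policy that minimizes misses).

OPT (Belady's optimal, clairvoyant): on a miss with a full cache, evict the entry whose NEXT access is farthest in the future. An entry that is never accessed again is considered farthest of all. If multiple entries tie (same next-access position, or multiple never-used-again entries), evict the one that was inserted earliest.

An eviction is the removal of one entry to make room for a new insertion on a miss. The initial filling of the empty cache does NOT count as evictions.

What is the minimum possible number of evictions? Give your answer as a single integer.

Answer: 1

Derivation:
OPT (Belady) simulation (capacity=4):
  1. access ant: MISS. Cache: [ant]
  2. access lemon: MISS. Cache: [ant lemon]
  3. access lemon: HIT. Next use of lemon: step 4. Cache: [ant lemon]
  4. access lemon: HIT. Next use of lemon: step 7. Cache: [ant lemon]
  5. access fox: MISS. Cache: [ant lemon fox]
  6. access melon: MISS. Cache: [ant lemon fox melon]
  7. access lemon: HIT. Next use of lemon: step 10. Cache: [ant lemon fox melon]
  8. access melon: HIT. Next use of melon: never. Cache: [ant lemon fox melon]
  9. access bee: MISS, evict melon (next use: never). Cache: [ant lemon fox bee]
  10. access lemon: HIT. Next use of lemon: step 11. Cache: [ant lemon fox bee]
  11. access lemon: HIT. Next use of lemon: step 13. Cache: [ant lemon fox bee]
  12. access fox: HIT. Next use of fox: never. Cache: [ant lemon fox bee]
  13. access lemon: HIT. Next use of lemon: step 15. Cache: [ant lemon fox bee]
  14. access ant: HIT. Next use of ant: step 16. Cache: [ant lemon fox bee]
  15. access lemon: HIT. Next use of lemon: step 17. Cache: [ant lemon fox bee]
  16. access ant: HIT. Next use of ant: step 18. Cache: [ant lemon fox bee]
  17. access lemon: HIT. Next use of lemon: step 20. Cache: [ant lemon fox bee]
  18. access ant: HIT. Next use of ant: step 21. Cache: [ant lemon fox bee]
  19. access bee: HIT. Next use of bee: step 24. Cache: [ant lemon fox bee]
  20. access lemon: HIT. Next use of lemon: never. Cache: [ant lemon fox bee]
  21. access ant: HIT. Next use of ant: step 22. Cache: [ant lemon fox bee]
  22. access ant: HIT. Next use of ant: step 23. Cache: [ant lemon fox bee]
  23. access ant: HIT. Next use of ant: never. Cache: [ant lemon fox bee]
  24. access bee: HIT. Next use of bee: step 25. Cache: [ant lemon fox bee]
  25. access bee: HIT. Next use of bee: never. Cache: [ant lemon fox bee]
Total: 20 hits, 5 misses, 1 evictions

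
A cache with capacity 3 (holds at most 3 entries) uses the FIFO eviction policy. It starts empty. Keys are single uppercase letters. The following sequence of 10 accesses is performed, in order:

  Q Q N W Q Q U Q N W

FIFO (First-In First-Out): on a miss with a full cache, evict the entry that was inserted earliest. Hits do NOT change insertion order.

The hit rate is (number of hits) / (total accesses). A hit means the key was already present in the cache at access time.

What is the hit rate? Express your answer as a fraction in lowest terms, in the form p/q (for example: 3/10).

FIFO simulation (capacity=3):
  1. access Q: MISS. Cache (old->new): [Q]
  2. access Q: HIT. Cache (old->new): [Q]
  3. access N: MISS. Cache (old->new): [Q N]
  4. access W: MISS. Cache (old->new): [Q N W]
  5. access Q: HIT. Cache (old->new): [Q N W]
  6. access Q: HIT. Cache (old->new): [Q N W]
  7. access U: MISS, evict Q. Cache (old->new): [N W U]
  8. access Q: MISS, evict N. Cache (old->new): [W U Q]
  9. access N: MISS, evict W. Cache (old->new): [U Q N]
  10. access W: MISS, evict U. Cache (old->new): [Q N W]
Total: 3 hits, 7 misses, 4 evictions

Hit rate = 3/10

Answer: 3/10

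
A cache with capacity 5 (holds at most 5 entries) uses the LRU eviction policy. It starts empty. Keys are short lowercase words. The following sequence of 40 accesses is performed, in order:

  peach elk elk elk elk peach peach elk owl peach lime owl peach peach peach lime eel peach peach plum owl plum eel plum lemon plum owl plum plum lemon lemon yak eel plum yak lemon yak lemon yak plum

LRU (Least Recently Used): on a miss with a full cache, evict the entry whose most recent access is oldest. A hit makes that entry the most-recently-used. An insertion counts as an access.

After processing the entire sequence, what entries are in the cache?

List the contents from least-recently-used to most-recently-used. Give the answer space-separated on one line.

Answer: owl eel lemon yak plum

Derivation:
LRU simulation (capacity=5):
  1. access peach: MISS. Cache (LRU->MRU): [peach]
  2. access elk: MISS. Cache (LRU->MRU): [peach elk]
  3. access elk: HIT. Cache (LRU->MRU): [peach elk]
  4. access elk: HIT. Cache (LRU->MRU): [peach elk]
  5. access elk: HIT. Cache (LRU->MRU): [peach elk]
  6. access peach: HIT. Cache (LRU->MRU): [elk peach]
  7. access peach: HIT. Cache (LRU->MRU): [elk peach]
  8. access elk: HIT. Cache (LRU->MRU): [peach elk]
  9. access owl: MISS. Cache (LRU->MRU): [peach elk owl]
  10. access peach: HIT. Cache (LRU->MRU): [elk owl peach]
  11. access lime: MISS. Cache (LRU->MRU): [elk owl peach lime]
  12. access owl: HIT. Cache (LRU->MRU): [elk peach lime owl]
  13. access peach: HIT. Cache (LRU->MRU): [elk lime owl peach]
  14. access peach: HIT. Cache (LRU->MRU): [elk lime owl peach]
  15. access peach: HIT. Cache (LRU->MRU): [elk lime owl peach]
  16. access lime: HIT. Cache (LRU->MRU): [elk owl peach lime]
  17. access eel: MISS. Cache (LRU->MRU): [elk owl peach lime eel]
  18. access peach: HIT. Cache (LRU->MRU): [elk owl lime eel peach]
  19. access peach: HIT. Cache (LRU->MRU): [elk owl lime eel peach]
  20. access plum: MISS, evict elk. Cache (LRU->MRU): [owl lime eel peach plum]
  21. access owl: HIT. Cache (LRU->MRU): [lime eel peach plum owl]
  22. access plum: HIT. Cache (LRU->MRU): [lime eel peach owl plum]
  23. access eel: HIT. Cache (LRU->MRU): [lime peach owl plum eel]
  24. access plum: HIT. Cache (LRU->MRU): [lime peach owl eel plum]
  25. access lemon: MISS, evict lime. Cache (LRU->MRU): [peach owl eel plum lemon]
  26. access plum: HIT. Cache (LRU->MRU): [peach owl eel lemon plum]
  27. access owl: HIT. Cache (LRU->MRU): [peach eel lemon plum owl]
  28. access plum: HIT. Cache (LRU->MRU): [peach eel lemon owl plum]
  29. access plum: HIT. Cache (LRU->MRU): [peach eel lemon owl plum]
  30. access lemon: HIT. Cache (LRU->MRU): [peach eel owl plum lemon]
  31. access lemon: HIT. Cache (LRU->MRU): [peach eel owl plum lemon]
  32. access yak: MISS, evict peach. Cache (LRU->MRU): [eel owl plum lemon yak]
  33. access eel: HIT. Cache (LRU->MRU): [owl plum lemon yak eel]
  34. access plum: HIT. Cache (LRU->MRU): [owl lemon yak eel plum]
  35. access yak: HIT. Cache (LRU->MRU): [owl lemon eel plum yak]
  36. access lemon: HIT. Cache (LRU->MRU): [owl eel plum yak lemon]
  37. access yak: HIT. Cache (LRU->MRU): [owl eel plum lemon yak]
  38. access lemon: HIT. Cache (LRU->MRU): [owl eel plum yak lemon]
  39. access yak: HIT. Cache (LRU->MRU): [owl eel plum lemon yak]
  40. access plum: HIT. Cache (LRU->MRU): [owl eel lemon yak plum]
Total: 32 hits, 8 misses, 3 evictions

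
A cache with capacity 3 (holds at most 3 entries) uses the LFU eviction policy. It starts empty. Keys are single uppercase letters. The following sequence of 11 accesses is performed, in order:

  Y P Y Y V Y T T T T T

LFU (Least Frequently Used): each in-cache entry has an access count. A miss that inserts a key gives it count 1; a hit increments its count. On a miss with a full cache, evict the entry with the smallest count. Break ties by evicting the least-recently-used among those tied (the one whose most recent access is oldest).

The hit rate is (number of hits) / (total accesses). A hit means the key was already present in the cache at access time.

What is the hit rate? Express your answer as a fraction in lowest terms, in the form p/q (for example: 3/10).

LFU simulation (capacity=3):
  1. access Y: MISS. Cache: [Y(c=1)]
  2. access P: MISS. Cache: [Y(c=1) P(c=1)]
  3. access Y: HIT, count now 2. Cache: [P(c=1) Y(c=2)]
  4. access Y: HIT, count now 3. Cache: [P(c=1) Y(c=3)]
  5. access V: MISS. Cache: [P(c=1) V(c=1) Y(c=3)]
  6. access Y: HIT, count now 4. Cache: [P(c=1) V(c=1) Y(c=4)]
  7. access T: MISS, evict P(c=1). Cache: [V(c=1) T(c=1) Y(c=4)]
  8. access T: HIT, count now 2. Cache: [V(c=1) T(c=2) Y(c=4)]
  9. access T: HIT, count now 3. Cache: [V(c=1) T(c=3) Y(c=4)]
  10. access T: HIT, count now 4. Cache: [V(c=1) Y(c=4) T(c=4)]
  11. access T: HIT, count now 5. Cache: [V(c=1) Y(c=4) T(c=5)]
Total: 7 hits, 4 misses, 1 evictions

Hit rate = 7/11

Answer: 7/11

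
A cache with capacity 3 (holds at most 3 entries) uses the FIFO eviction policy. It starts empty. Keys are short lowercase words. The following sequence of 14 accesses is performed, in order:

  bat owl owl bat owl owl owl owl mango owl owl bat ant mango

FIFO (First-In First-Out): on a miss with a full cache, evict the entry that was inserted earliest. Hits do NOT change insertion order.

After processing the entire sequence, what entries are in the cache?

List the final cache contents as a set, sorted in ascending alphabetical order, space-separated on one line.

FIFO simulation (capacity=3):
  1. access bat: MISS. Cache (old->new): [bat]
  2. access owl: MISS. Cache (old->new): [bat owl]
  3. access owl: HIT. Cache (old->new): [bat owl]
  4. access bat: HIT. Cache (old->new): [bat owl]
  5. access owl: HIT. Cache (old->new): [bat owl]
  6. access owl: HIT. Cache (old->new): [bat owl]
  7. access owl: HIT. Cache (old->new): [bat owl]
  8. access owl: HIT. Cache (old->new): [bat owl]
  9. access mango: MISS. Cache (old->new): [bat owl mango]
  10. access owl: HIT. Cache (old->new): [bat owl mango]
  11. access owl: HIT. Cache (old->new): [bat owl mango]
  12. access bat: HIT. Cache (old->new): [bat owl mango]
  13. access ant: MISS, evict bat. Cache (old->new): [owl mango ant]
  14. access mango: HIT. Cache (old->new): [owl mango ant]
Total: 10 hits, 4 misses, 1 evictions

Answer: ant mango owl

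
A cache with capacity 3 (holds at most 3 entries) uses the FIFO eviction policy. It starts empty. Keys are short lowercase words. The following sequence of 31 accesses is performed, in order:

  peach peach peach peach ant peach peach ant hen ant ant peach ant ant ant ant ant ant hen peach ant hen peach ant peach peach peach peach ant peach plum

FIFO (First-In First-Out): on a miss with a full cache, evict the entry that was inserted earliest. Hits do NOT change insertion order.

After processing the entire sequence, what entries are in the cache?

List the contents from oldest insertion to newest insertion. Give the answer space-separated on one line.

FIFO simulation (capacity=3):
  1. access peach: MISS. Cache (old->new): [peach]
  2. access peach: HIT. Cache (old->new): [peach]
  3. access peach: HIT. Cache (old->new): [peach]
  4. access peach: HIT. Cache (old->new): [peach]
  5. access ant: MISS. Cache (old->new): [peach ant]
  6. access peach: HIT. Cache (old->new): [peach ant]
  7. access peach: HIT. Cache (old->new): [peach ant]
  8. access ant: HIT. Cache (old->new): [peach ant]
  9. access hen: MISS. Cache (old->new): [peach ant hen]
  10. access ant: HIT. Cache (old->new): [peach ant hen]
  11. access ant: HIT. Cache (old->new): [peach ant hen]
  12. access peach: HIT. Cache (old->new): [peach ant hen]
  13. access ant: HIT. Cache (old->new): [peach ant hen]
  14. access ant: HIT. Cache (old->new): [peach ant hen]
  15. access ant: HIT. Cache (old->new): [peach ant hen]
  16. access ant: HIT. Cache (old->new): [peach ant hen]
  17. access ant: HIT. Cache (old->new): [peach ant hen]
  18. access ant: HIT. Cache (old->new): [peach ant hen]
  19. access hen: HIT. Cache (old->new): [peach ant hen]
  20. access peach: HIT. Cache (old->new): [peach ant hen]
  21. access ant: HIT. Cache (old->new): [peach ant hen]
  22. access hen: HIT. Cache (old->new): [peach ant hen]
  23. access peach: HIT. Cache (old->new): [peach ant hen]
  24. access ant: HIT. Cache (old->new): [peach ant hen]
  25. access peach: HIT. Cache (old->new): [peach ant hen]
  26. access peach: HIT. Cache (old->new): [peach ant hen]
  27. access peach: HIT. Cache (old->new): [peach ant hen]
  28. access peach: HIT. Cache (old->new): [peach ant hen]
  29. access ant: HIT. Cache (old->new): [peach ant hen]
  30. access peach: HIT. Cache (old->new): [peach ant hen]
  31. access plum: MISS, evict peach. Cache (old->new): [ant hen plum]
Total: 27 hits, 4 misses, 1 evictions

Answer: ant hen plum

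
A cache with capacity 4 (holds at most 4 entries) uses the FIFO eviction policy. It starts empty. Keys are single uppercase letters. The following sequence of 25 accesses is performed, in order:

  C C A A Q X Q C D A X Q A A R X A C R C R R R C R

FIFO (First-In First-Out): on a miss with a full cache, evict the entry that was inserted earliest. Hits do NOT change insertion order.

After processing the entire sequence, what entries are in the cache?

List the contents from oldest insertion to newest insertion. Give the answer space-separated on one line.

FIFO simulation (capacity=4):
  1. access C: MISS. Cache (old->new): [C]
  2. access C: HIT. Cache (old->new): [C]
  3. access A: MISS. Cache (old->new): [C A]
  4. access A: HIT. Cache (old->new): [C A]
  5. access Q: MISS. Cache (old->new): [C A Q]
  6. access X: MISS. Cache (old->new): [C A Q X]
  7. access Q: HIT. Cache (old->new): [C A Q X]
  8. access C: HIT. Cache (old->new): [C A Q X]
  9. access D: MISS, evict C. Cache (old->new): [A Q X D]
  10. access A: HIT. Cache (old->new): [A Q X D]
  11. access X: HIT. Cache (old->new): [A Q X D]
  12. access Q: HIT. Cache (old->new): [A Q X D]
  13. access A: HIT. Cache (old->new): [A Q X D]
  14. access A: HIT. Cache (old->new): [A Q X D]
  15. access R: MISS, evict A. Cache (old->new): [Q X D R]
  16. access X: HIT. Cache (old->new): [Q X D R]
  17. access A: MISS, evict Q. Cache (old->new): [X D R A]
  18. access C: MISS, evict X. Cache (old->new): [D R A C]
  19. access R: HIT. Cache (old->new): [D R A C]
  20. access C: HIT. Cache (old->new): [D R A C]
  21. access R: HIT. Cache (old->new): [D R A C]
  22. access R: HIT. Cache (old->new): [D R A C]
  23. access R: HIT. Cache (old->new): [D R A C]
  24. access C: HIT. Cache (old->new): [D R A C]
  25. access R: HIT. Cache (old->new): [D R A C]
Total: 17 hits, 8 misses, 4 evictions

Answer: D R A C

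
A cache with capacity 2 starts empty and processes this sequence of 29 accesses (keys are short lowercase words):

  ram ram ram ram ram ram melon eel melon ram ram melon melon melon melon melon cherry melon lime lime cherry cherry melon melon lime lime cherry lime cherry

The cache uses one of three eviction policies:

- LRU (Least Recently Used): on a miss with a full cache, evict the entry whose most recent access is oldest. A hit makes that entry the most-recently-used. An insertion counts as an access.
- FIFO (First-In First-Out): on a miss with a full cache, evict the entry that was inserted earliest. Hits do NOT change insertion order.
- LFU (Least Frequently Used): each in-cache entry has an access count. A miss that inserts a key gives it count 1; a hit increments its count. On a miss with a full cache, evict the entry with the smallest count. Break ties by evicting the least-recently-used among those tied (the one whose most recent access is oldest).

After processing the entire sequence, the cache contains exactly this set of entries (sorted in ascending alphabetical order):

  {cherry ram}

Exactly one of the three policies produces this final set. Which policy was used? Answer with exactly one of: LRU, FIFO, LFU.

Simulating under each policy and comparing final sets:
  LRU: final set = {cherry lime} -> differs
  FIFO: final set = {cherry lime} -> differs
  LFU: final set = {cherry ram} -> MATCHES target
Only LFU produces the target set.

Answer: LFU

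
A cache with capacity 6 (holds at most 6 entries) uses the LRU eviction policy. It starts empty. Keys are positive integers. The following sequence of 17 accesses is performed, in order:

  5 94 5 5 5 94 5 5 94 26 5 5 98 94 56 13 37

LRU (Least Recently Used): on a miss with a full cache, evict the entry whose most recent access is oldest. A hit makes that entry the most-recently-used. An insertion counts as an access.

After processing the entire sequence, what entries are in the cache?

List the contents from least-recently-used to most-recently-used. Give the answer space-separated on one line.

Answer: 5 98 94 56 13 37

Derivation:
LRU simulation (capacity=6):
  1. access 5: MISS. Cache (LRU->MRU): [5]
  2. access 94: MISS. Cache (LRU->MRU): [5 94]
  3. access 5: HIT. Cache (LRU->MRU): [94 5]
  4. access 5: HIT. Cache (LRU->MRU): [94 5]
  5. access 5: HIT. Cache (LRU->MRU): [94 5]
  6. access 94: HIT. Cache (LRU->MRU): [5 94]
  7. access 5: HIT. Cache (LRU->MRU): [94 5]
  8. access 5: HIT. Cache (LRU->MRU): [94 5]
  9. access 94: HIT. Cache (LRU->MRU): [5 94]
  10. access 26: MISS. Cache (LRU->MRU): [5 94 26]
  11. access 5: HIT. Cache (LRU->MRU): [94 26 5]
  12. access 5: HIT. Cache (LRU->MRU): [94 26 5]
  13. access 98: MISS. Cache (LRU->MRU): [94 26 5 98]
  14. access 94: HIT. Cache (LRU->MRU): [26 5 98 94]
  15. access 56: MISS. Cache (LRU->MRU): [26 5 98 94 56]
  16. access 13: MISS. Cache (LRU->MRU): [26 5 98 94 56 13]
  17. access 37: MISS, evict 26. Cache (LRU->MRU): [5 98 94 56 13 37]
Total: 10 hits, 7 misses, 1 evictions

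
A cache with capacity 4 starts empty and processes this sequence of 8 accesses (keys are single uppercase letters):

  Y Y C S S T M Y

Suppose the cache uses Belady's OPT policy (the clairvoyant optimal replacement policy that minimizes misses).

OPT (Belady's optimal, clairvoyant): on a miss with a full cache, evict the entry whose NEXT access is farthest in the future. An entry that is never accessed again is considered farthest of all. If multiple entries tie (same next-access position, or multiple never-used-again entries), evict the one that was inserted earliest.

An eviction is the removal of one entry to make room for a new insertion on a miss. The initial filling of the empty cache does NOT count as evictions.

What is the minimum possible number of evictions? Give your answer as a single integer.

Answer: 1

Derivation:
OPT (Belady) simulation (capacity=4):
  1. access Y: MISS. Cache: [Y]
  2. access Y: HIT. Next use of Y: step 8. Cache: [Y]
  3. access C: MISS. Cache: [Y C]
  4. access S: MISS. Cache: [Y C S]
  5. access S: HIT. Next use of S: never. Cache: [Y C S]
  6. access T: MISS. Cache: [Y C S T]
  7. access M: MISS, evict C (next use: never). Cache: [Y S T M]
  8. access Y: HIT. Next use of Y: never. Cache: [Y S T M]
Total: 3 hits, 5 misses, 1 evictions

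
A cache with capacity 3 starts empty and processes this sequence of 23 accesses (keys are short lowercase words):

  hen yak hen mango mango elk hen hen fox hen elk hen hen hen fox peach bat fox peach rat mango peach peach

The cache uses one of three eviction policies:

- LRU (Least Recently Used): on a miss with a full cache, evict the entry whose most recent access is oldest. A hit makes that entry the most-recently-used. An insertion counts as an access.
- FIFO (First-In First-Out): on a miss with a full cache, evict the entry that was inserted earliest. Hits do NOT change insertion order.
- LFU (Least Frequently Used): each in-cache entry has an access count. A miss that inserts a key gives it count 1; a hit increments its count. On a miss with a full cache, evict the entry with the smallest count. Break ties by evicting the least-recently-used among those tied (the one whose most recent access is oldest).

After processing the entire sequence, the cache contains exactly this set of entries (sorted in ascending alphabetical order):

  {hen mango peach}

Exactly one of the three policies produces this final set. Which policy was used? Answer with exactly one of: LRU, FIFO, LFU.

Answer: LFU

Derivation:
Simulating under each policy and comparing final sets:
  LRU: final set = {mango peach rat} -> differs
  FIFO: final set = {mango peach rat} -> differs
  LFU: final set = {hen mango peach} -> MATCHES target
Only LFU produces the target set.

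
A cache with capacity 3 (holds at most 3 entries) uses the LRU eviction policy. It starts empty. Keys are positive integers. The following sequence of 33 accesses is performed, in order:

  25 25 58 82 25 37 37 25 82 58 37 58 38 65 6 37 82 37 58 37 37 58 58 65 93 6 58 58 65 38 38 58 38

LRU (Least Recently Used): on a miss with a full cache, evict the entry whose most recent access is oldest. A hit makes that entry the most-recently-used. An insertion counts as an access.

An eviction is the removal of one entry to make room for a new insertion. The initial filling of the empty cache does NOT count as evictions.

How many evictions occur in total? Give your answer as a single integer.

LRU simulation (capacity=3):
  1. access 25: MISS. Cache (LRU->MRU): [25]
  2. access 25: HIT. Cache (LRU->MRU): [25]
  3. access 58: MISS. Cache (LRU->MRU): [25 58]
  4. access 82: MISS. Cache (LRU->MRU): [25 58 82]
  5. access 25: HIT. Cache (LRU->MRU): [58 82 25]
  6. access 37: MISS, evict 58. Cache (LRU->MRU): [82 25 37]
  7. access 37: HIT. Cache (LRU->MRU): [82 25 37]
  8. access 25: HIT. Cache (LRU->MRU): [82 37 25]
  9. access 82: HIT. Cache (LRU->MRU): [37 25 82]
  10. access 58: MISS, evict 37. Cache (LRU->MRU): [25 82 58]
  11. access 37: MISS, evict 25. Cache (LRU->MRU): [82 58 37]
  12. access 58: HIT. Cache (LRU->MRU): [82 37 58]
  13. access 38: MISS, evict 82. Cache (LRU->MRU): [37 58 38]
  14. access 65: MISS, evict 37. Cache (LRU->MRU): [58 38 65]
  15. access 6: MISS, evict 58. Cache (LRU->MRU): [38 65 6]
  16. access 37: MISS, evict 38. Cache (LRU->MRU): [65 6 37]
  17. access 82: MISS, evict 65. Cache (LRU->MRU): [6 37 82]
  18. access 37: HIT. Cache (LRU->MRU): [6 82 37]
  19. access 58: MISS, evict 6. Cache (LRU->MRU): [82 37 58]
  20. access 37: HIT. Cache (LRU->MRU): [82 58 37]
  21. access 37: HIT. Cache (LRU->MRU): [82 58 37]
  22. access 58: HIT. Cache (LRU->MRU): [82 37 58]
  23. access 58: HIT. Cache (LRU->MRU): [82 37 58]
  24. access 65: MISS, evict 82. Cache (LRU->MRU): [37 58 65]
  25. access 93: MISS, evict 37. Cache (LRU->MRU): [58 65 93]
  26. access 6: MISS, evict 58. Cache (LRU->MRU): [65 93 6]
  27. access 58: MISS, evict 65. Cache (LRU->MRU): [93 6 58]
  28. access 58: HIT. Cache (LRU->MRU): [93 6 58]
  29. access 65: MISS, evict 93. Cache (LRU->MRU): [6 58 65]
  30. access 38: MISS, evict 6. Cache (LRU->MRU): [58 65 38]
  31. access 38: HIT. Cache (LRU->MRU): [58 65 38]
  32. access 58: HIT. Cache (LRU->MRU): [65 38 58]
  33. access 38: HIT. Cache (LRU->MRU): [65 58 38]
Total: 15 hits, 18 misses, 15 evictions

Answer: 15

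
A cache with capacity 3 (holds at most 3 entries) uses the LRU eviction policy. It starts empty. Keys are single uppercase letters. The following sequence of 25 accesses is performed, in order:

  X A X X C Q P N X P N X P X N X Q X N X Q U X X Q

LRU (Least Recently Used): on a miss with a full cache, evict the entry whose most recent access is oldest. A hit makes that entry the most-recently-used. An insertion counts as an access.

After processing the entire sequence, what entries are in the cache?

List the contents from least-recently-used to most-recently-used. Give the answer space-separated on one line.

Answer: U X Q

Derivation:
LRU simulation (capacity=3):
  1. access X: MISS. Cache (LRU->MRU): [X]
  2. access A: MISS. Cache (LRU->MRU): [X A]
  3. access X: HIT. Cache (LRU->MRU): [A X]
  4. access X: HIT. Cache (LRU->MRU): [A X]
  5. access C: MISS. Cache (LRU->MRU): [A X C]
  6. access Q: MISS, evict A. Cache (LRU->MRU): [X C Q]
  7. access P: MISS, evict X. Cache (LRU->MRU): [C Q P]
  8. access N: MISS, evict C. Cache (LRU->MRU): [Q P N]
  9. access X: MISS, evict Q. Cache (LRU->MRU): [P N X]
  10. access P: HIT. Cache (LRU->MRU): [N X P]
  11. access N: HIT. Cache (LRU->MRU): [X P N]
  12. access X: HIT. Cache (LRU->MRU): [P N X]
  13. access P: HIT. Cache (LRU->MRU): [N X P]
  14. access X: HIT. Cache (LRU->MRU): [N P X]
  15. access N: HIT. Cache (LRU->MRU): [P X N]
  16. access X: HIT. Cache (LRU->MRU): [P N X]
  17. access Q: MISS, evict P. Cache (LRU->MRU): [N X Q]
  18. access X: HIT. Cache (LRU->MRU): [N Q X]
  19. access N: HIT. Cache (LRU->MRU): [Q X N]
  20. access X: HIT. Cache (LRU->MRU): [Q N X]
  21. access Q: HIT. Cache (LRU->MRU): [N X Q]
  22. access U: MISS, evict N. Cache (LRU->MRU): [X Q U]
  23. access X: HIT. Cache (LRU->MRU): [Q U X]
  24. access X: HIT. Cache (LRU->MRU): [Q U X]
  25. access Q: HIT. Cache (LRU->MRU): [U X Q]
Total: 16 hits, 9 misses, 6 evictions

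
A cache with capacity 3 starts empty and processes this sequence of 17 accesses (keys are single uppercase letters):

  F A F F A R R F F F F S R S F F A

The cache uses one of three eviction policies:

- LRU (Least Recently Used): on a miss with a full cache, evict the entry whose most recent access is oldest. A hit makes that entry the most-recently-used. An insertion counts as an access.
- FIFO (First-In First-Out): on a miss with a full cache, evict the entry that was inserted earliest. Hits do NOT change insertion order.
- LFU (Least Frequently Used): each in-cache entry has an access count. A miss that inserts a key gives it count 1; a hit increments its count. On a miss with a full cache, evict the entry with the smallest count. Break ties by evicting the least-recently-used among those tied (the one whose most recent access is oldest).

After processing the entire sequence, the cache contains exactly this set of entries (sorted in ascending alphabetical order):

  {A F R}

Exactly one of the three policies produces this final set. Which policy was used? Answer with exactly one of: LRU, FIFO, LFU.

Answer: LFU

Derivation:
Simulating under each policy and comparing final sets:
  LRU: final set = {A F S} -> differs
  FIFO: final set = {A F S} -> differs
  LFU: final set = {A F R} -> MATCHES target
Only LFU produces the target set.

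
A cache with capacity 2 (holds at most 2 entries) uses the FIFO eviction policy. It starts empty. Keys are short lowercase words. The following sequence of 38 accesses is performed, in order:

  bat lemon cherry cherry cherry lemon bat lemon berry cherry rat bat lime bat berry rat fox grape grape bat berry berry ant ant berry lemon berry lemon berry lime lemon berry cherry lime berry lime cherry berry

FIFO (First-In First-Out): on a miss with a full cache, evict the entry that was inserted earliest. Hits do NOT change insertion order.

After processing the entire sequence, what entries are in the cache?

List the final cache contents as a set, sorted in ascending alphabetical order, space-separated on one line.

Answer: berry cherry

Derivation:
FIFO simulation (capacity=2):
  1. access bat: MISS. Cache (old->new): [bat]
  2. access lemon: MISS. Cache (old->new): [bat lemon]
  3. access cherry: MISS, evict bat. Cache (old->new): [lemon cherry]
  4. access cherry: HIT. Cache (old->new): [lemon cherry]
  5. access cherry: HIT. Cache (old->new): [lemon cherry]
  6. access lemon: HIT. Cache (old->new): [lemon cherry]
  7. access bat: MISS, evict lemon. Cache (old->new): [cherry bat]
  8. access lemon: MISS, evict cherry. Cache (old->new): [bat lemon]
  9. access berry: MISS, evict bat. Cache (old->new): [lemon berry]
  10. access cherry: MISS, evict lemon. Cache (old->new): [berry cherry]
  11. access rat: MISS, evict berry. Cache (old->new): [cherry rat]
  12. access bat: MISS, evict cherry. Cache (old->new): [rat bat]
  13. access lime: MISS, evict rat. Cache (old->new): [bat lime]
  14. access bat: HIT. Cache (old->new): [bat lime]
  15. access berry: MISS, evict bat. Cache (old->new): [lime berry]
  16. access rat: MISS, evict lime. Cache (old->new): [berry rat]
  17. access fox: MISS, evict berry. Cache (old->new): [rat fox]
  18. access grape: MISS, evict rat. Cache (old->new): [fox grape]
  19. access grape: HIT. Cache (old->new): [fox grape]
  20. access bat: MISS, evict fox. Cache (old->new): [grape bat]
  21. access berry: MISS, evict grape. Cache (old->new): [bat berry]
  22. access berry: HIT. Cache (old->new): [bat berry]
  23. access ant: MISS, evict bat. Cache (old->new): [berry ant]
  24. access ant: HIT. Cache (old->new): [berry ant]
  25. access berry: HIT. Cache (old->new): [berry ant]
  26. access lemon: MISS, evict berry. Cache (old->new): [ant lemon]
  27. access berry: MISS, evict ant. Cache (old->new): [lemon berry]
  28. access lemon: HIT. Cache (old->new): [lemon berry]
  29. access berry: HIT. Cache (old->new): [lemon berry]
  30. access lime: MISS, evict lemon. Cache (old->new): [berry lime]
  31. access lemon: MISS, evict berry. Cache (old->new): [lime lemon]
  32. access berry: MISS, evict lime. Cache (old->new): [lemon berry]
  33. access cherry: MISS, evict lemon. Cache (old->new): [berry cherry]
  34. access lime: MISS, evict berry. Cache (old->new): [cherry lime]
  35. access berry: MISS, evict cherry. Cache (old->new): [lime berry]
  36. access lime: HIT. Cache (old->new): [lime berry]
  37. access cherry: MISS, evict lime. Cache (old->new): [berry cherry]
  38. access berry: HIT. Cache (old->new): [berry cherry]
Total: 12 hits, 26 misses, 24 evictions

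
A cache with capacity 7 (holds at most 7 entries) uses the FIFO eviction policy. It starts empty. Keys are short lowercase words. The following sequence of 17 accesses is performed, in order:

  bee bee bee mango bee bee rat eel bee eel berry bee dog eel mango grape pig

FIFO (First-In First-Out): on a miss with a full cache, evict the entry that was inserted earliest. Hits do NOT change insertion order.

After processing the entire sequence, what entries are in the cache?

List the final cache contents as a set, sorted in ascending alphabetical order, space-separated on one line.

FIFO simulation (capacity=7):
  1. access bee: MISS. Cache (old->new): [bee]
  2. access bee: HIT. Cache (old->new): [bee]
  3. access bee: HIT. Cache (old->new): [bee]
  4. access mango: MISS. Cache (old->new): [bee mango]
  5. access bee: HIT. Cache (old->new): [bee mango]
  6. access bee: HIT. Cache (old->new): [bee mango]
  7. access rat: MISS. Cache (old->new): [bee mango rat]
  8. access eel: MISS. Cache (old->new): [bee mango rat eel]
  9. access bee: HIT. Cache (old->new): [bee mango rat eel]
  10. access eel: HIT. Cache (old->new): [bee mango rat eel]
  11. access berry: MISS. Cache (old->new): [bee mango rat eel berry]
  12. access bee: HIT. Cache (old->new): [bee mango rat eel berry]
  13. access dog: MISS. Cache (old->new): [bee mango rat eel berry dog]
  14. access eel: HIT. Cache (old->new): [bee mango rat eel berry dog]
  15. access mango: HIT. Cache (old->new): [bee mango rat eel berry dog]
  16. access grape: MISS. Cache (old->new): [bee mango rat eel berry dog grape]
  17. access pig: MISS, evict bee. Cache (old->new): [mango rat eel berry dog grape pig]
Total: 9 hits, 8 misses, 1 evictions

Answer: berry dog eel grape mango pig rat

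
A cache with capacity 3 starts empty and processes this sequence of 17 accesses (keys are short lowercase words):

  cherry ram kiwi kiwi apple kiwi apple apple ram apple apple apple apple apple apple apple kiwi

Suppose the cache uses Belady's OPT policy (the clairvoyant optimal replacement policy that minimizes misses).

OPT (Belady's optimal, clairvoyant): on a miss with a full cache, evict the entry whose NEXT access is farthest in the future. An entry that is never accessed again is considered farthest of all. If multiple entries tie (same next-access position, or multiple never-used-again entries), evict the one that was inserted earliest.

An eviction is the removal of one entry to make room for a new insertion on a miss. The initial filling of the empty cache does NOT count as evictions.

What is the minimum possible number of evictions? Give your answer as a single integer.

OPT (Belady) simulation (capacity=3):
  1. access cherry: MISS. Cache: [cherry]
  2. access ram: MISS. Cache: [cherry ram]
  3. access kiwi: MISS. Cache: [cherry ram kiwi]
  4. access kiwi: HIT. Next use of kiwi: step 6. Cache: [cherry ram kiwi]
  5. access apple: MISS, evict cherry (next use: never). Cache: [ram kiwi apple]
  6. access kiwi: HIT. Next use of kiwi: step 17. Cache: [ram kiwi apple]
  7. access apple: HIT. Next use of apple: step 8. Cache: [ram kiwi apple]
  8. access apple: HIT. Next use of apple: step 10. Cache: [ram kiwi apple]
  9. access ram: HIT. Next use of ram: never. Cache: [ram kiwi apple]
  10. access apple: HIT. Next use of apple: step 11. Cache: [ram kiwi apple]
  11. access apple: HIT. Next use of apple: step 12. Cache: [ram kiwi apple]
  12. access apple: HIT. Next use of apple: step 13. Cache: [ram kiwi apple]
  13. access apple: HIT. Next use of apple: step 14. Cache: [ram kiwi apple]
  14. access apple: HIT. Next use of apple: step 15. Cache: [ram kiwi apple]
  15. access apple: HIT. Next use of apple: step 16. Cache: [ram kiwi apple]
  16. access apple: HIT. Next use of apple: never. Cache: [ram kiwi apple]
  17. access kiwi: HIT. Next use of kiwi: never. Cache: [ram kiwi apple]
Total: 13 hits, 4 misses, 1 evictions

Answer: 1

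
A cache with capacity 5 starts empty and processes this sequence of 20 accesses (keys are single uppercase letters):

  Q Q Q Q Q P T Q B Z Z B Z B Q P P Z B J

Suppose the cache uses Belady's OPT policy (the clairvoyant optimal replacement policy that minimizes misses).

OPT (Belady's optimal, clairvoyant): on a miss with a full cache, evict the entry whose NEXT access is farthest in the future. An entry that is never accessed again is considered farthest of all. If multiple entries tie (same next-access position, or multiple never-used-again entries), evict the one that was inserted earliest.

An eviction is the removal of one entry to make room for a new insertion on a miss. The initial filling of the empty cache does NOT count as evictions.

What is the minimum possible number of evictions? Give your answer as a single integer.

Answer: 1

Derivation:
OPT (Belady) simulation (capacity=5):
  1. access Q: MISS. Cache: [Q]
  2. access Q: HIT. Next use of Q: step 3. Cache: [Q]
  3. access Q: HIT. Next use of Q: step 4. Cache: [Q]
  4. access Q: HIT. Next use of Q: step 5. Cache: [Q]
  5. access Q: HIT. Next use of Q: step 8. Cache: [Q]
  6. access P: MISS. Cache: [Q P]
  7. access T: MISS. Cache: [Q P T]
  8. access Q: HIT. Next use of Q: step 15. Cache: [Q P T]
  9. access B: MISS. Cache: [Q P T B]
  10. access Z: MISS. Cache: [Q P T B Z]
  11. access Z: HIT. Next use of Z: step 13. Cache: [Q P T B Z]
  12. access B: HIT. Next use of B: step 14. Cache: [Q P T B Z]
  13. access Z: HIT. Next use of Z: step 18. Cache: [Q P T B Z]
  14. access B: HIT. Next use of B: step 19. Cache: [Q P T B Z]
  15. access Q: HIT. Next use of Q: never. Cache: [Q P T B Z]
  16. access P: HIT. Next use of P: step 17. Cache: [Q P T B Z]
  17. access P: HIT. Next use of P: never. Cache: [Q P T B Z]
  18. access Z: HIT. Next use of Z: never. Cache: [Q P T B Z]
  19. access B: HIT. Next use of B: never. Cache: [Q P T B Z]
  20. access J: MISS, evict Q (next use: never). Cache: [P T B Z J]
Total: 14 hits, 6 misses, 1 evictions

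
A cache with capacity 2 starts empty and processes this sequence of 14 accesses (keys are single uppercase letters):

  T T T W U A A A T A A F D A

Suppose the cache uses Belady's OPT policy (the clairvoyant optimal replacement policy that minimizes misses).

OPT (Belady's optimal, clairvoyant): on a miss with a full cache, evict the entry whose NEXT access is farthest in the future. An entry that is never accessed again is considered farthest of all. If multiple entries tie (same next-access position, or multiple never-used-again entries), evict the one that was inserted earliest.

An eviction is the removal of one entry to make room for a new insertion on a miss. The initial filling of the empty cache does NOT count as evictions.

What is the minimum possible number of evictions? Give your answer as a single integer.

Answer: 4

Derivation:
OPT (Belady) simulation (capacity=2):
  1. access T: MISS. Cache: [T]
  2. access T: HIT. Next use of T: step 3. Cache: [T]
  3. access T: HIT. Next use of T: step 9. Cache: [T]
  4. access W: MISS. Cache: [T W]
  5. access U: MISS, evict W (next use: never). Cache: [T U]
  6. access A: MISS, evict U (next use: never). Cache: [T A]
  7. access A: HIT. Next use of A: step 8. Cache: [T A]
  8. access A: HIT. Next use of A: step 10. Cache: [T A]
  9. access T: HIT. Next use of T: never. Cache: [T A]
  10. access A: HIT. Next use of A: step 11. Cache: [T A]
  11. access A: HIT. Next use of A: step 14. Cache: [T A]
  12. access F: MISS, evict T (next use: never). Cache: [A F]
  13. access D: MISS, evict F (next use: never). Cache: [A D]
  14. access A: HIT. Next use of A: never. Cache: [A D]
Total: 8 hits, 6 misses, 4 evictions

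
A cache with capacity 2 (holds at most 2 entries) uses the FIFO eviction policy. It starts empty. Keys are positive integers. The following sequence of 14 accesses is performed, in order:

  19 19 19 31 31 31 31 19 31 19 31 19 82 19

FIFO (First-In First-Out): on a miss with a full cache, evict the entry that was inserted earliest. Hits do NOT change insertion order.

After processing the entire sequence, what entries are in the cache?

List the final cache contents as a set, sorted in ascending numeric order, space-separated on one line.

FIFO simulation (capacity=2):
  1. access 19: MISS. Cache (old->new): [19]
  2. access 19: HIT. Cache (old->new): [19]
  3. access 19: HIT. Cache (old->new): [19]
  4. access 31: MISS. Cache (old->new): [19 31]
  5. access 31: HIT. Cache (old->new): [19 31]
  6. access 31: HIT. Cache (old->new): [19 31]
  7. access 31: HIT. Cache (old->new): [19 31]
  8. access 19: HIT. Cache (old->new): [19 31]
  9. access 31: HIT. Cache (old->new): [19 31]
  10. access 19: HIT. Cache (old->new): [19 31]
  11. access 31: HIT. Cache (old->new): [19 31]
  12. access 19: HIT. Cache (old->new): [19 31]
  13. access 82: MISS, evict 19. Cache (old->new): [31 82]
  14. access 19: MISS, evict 31. Cache (old->new): [82 19]
Total: 10 hits, 4 misses, 2 evictions

Answer: 19 82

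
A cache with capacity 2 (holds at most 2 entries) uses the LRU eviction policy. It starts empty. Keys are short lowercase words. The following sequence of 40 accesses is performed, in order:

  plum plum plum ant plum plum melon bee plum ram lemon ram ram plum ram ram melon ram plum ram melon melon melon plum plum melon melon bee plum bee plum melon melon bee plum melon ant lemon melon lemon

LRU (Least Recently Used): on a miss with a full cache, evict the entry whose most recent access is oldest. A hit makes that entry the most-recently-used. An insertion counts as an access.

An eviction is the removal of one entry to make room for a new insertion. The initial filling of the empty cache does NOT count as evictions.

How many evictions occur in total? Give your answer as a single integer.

Answer: 19

Derivation:
LRU simulation (capacity=2):
  1. access plum: MISS. Cache (LRU->MRU): [plum]
  2. access plum: HIT. Cache (LRU->MRU): [plum]
  3. access plum: HIT. Cache (LRU->MRU): [plum]
  4. access ant: MISS. Cache (LRU->MRU): [plum ant]
  5. access plum: HIT. Cache (LRU->MRU): [ant plum]
  6. access plum: HIT. Cache (LRU->MRU): [ant plum]
  7. access melon: MISS, evict ant. Cache (LRU->MRU): [plum melon]
  8. access bee: MISS, evict plum. Cache (LRU->MRU): [melon bee]
  9. access plum: MISS, evict melon. Cache (LRU->MRU): [bee plum]
  10. access ram: MISS, evict bee. Cache (LRU->MRU): [plum ram]
  11. access lemon: MISS, evict plum. Cache (LRU->MRU): [ram lemon]
  12. access ram: HIT. Cache (LRU->MRU): [lemon ram]
  13. access ram: HIT. Cache (LRU->MRU): [lemon ram]
  14. access plum: MISS, evict lemon. Cache (LRU->MRU): [ram plum]
  15. access ram: HIT. Cache (LRU->MRU): [plum ram]
  16. access ram: HIT. Cache (LRU->MRU): [plum ram]
  17. access melon: MISS, evict plum. Cache (LRU->MRU): [ram melon]
  18. access ram: HIT. Cache (LRU->MRU): [melon ram]
  19. access plum: MISS, evict melon. Cache (LRU->MRU): [ram plum]
  20. access ram: HIT. Cache (LRU->MRU): [plum ram]
  21. access melon: MISS, evict plum. Cache (LRU->MRU): [ram melon]
  22. access melon: HIT. Cache (LRU->MRU): [ram melon]
  23. access melon: HIT. Cache (LRU->MRU): [ram melon]
  24. access plum: MISS, evict ram. Cache (LRU->MRU): [melon plum]
  25. access plum: HIT. Cache (LRU->MRU): [melon plum]
  26. access melon: HIT. Cache (LRU->MRU): [plum melon]
  27. access melon: HIT. Cache (LRU->MRU): [plum melon]
  28. access bee: MISS, evict plum. Cache (LRU->MRU): [melon bee]
  29. access plum: MISS, evict melon. Cache (LRU->MRU): [bee plum]
  30. access bee: HIT. Cache (LRU->MRU): [plum bee]
  31. access plum: HIT. Cache (LRU->MRU): [bee plum]
  32. access melon: MISS, evict bee. Cache (LRU->MRU): [plum melon]
  33. access melon: HIT. Cache (LRU->MRU): [plum melon]
  34. access bee: MISS, evict plum. Cache (LRU->MRU): [melon bee]
  35. access plum: MISS, evict melon. Cache (LRU->MRU): [bee plum]
  36. access melon: MISS, evict bee. Cache (LRU->MRU): [plum melon]
  37. access ant: MISS, evict plum. Cache (LRU->MRU): [melon ant]
  38. access lemon: MISS, evict melon. Cache (LRU->MRU): [ant lemon]
  39. access melon: MISS, evict ant. Cache (LRU->MRU): [lemon melon]
  40. access lemon: HIT. Cache (LRU->MRU): [melon lemon]
Total: 19 hits, 21 misses, 19 evictions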